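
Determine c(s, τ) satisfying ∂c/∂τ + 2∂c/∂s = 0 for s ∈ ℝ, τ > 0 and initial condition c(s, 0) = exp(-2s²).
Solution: By characteristics (ds/dτ = 2), c(s,τ) = f(s - 2τ) with f = c(·, 0).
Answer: c(s, τ) = exp(-2(s - 2τ)²)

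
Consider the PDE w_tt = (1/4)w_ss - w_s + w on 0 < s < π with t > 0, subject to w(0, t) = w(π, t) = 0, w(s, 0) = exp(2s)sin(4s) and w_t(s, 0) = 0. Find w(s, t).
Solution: Substitute w = exp(2s)u, i.e. u = exp(-2s)w.
By the product rule, w_s = exp(2s)(u_s + 2u), w_ss = exp(2s)(u_ss + 4u_s + 4u), w_tt = exp(2s)u_tt.
Substituting into the PDE and dividing by exp(2s): u_tt = (1/4)(u_ss + 4u_s + 4u) - (u_s + 2u) + u.
The lower-order terms cancel, leaving the standard wave equation u_tt = (1/4)u_ss.
Initial data for u: u(s,0) = exp(-2s)w(s,0) = sin(4s); u_t(s,0) = exp(-2s)w_t(s,0) = 0. The boundary conditions carry over: u(0,t) = u(π,t) = 0.
Solve for u:
  Using separation of variables u = X(s)T(t):
  Eigenfunctions: sin(ns), n = 1, 2, 3, ...
  General solution: u(s, t) = Σ [A_n cos(n t/2) + B_n sin(n t/2)] sin(ns)
  From u(s,0) = sin(4s): A_4=1. From u_t(s,0) = 0: all B_n = 0.
Hence u(s,t) = sin(4s)cos(2t).
Transform back: w(s,t) = exp(2s)u(s,t).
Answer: w(s, t) = exp(2s)sin(4s)cos(2t)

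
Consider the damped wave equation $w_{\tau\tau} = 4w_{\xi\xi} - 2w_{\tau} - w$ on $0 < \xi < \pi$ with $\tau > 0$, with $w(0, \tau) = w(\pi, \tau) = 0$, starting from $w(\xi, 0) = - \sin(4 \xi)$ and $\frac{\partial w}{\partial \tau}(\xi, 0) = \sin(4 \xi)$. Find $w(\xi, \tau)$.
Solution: Substitute $w = e^{-\tau}u$.
Then $w_{\tau} = e^{-\tau}(u_{\tau} - u)$, $w_{\tau\tau} = e^{-\tau}(u_{\tau\tau} - 2u_{\tau} + u)$, $w_{\xi\xi} = e^{-\tau}u_{\xi\xi}$; substituting and dividing by $e^{-\tau}$, the lower-order terms cancel: $u_{\tau\tau} = 4u_{\xi\xi}$ (standard wave equation).
Data for $u$: $u(\xi,0) = w(\xi,0) = - \sin(4 \xi)$; $u_{\tau}(\xi,0) = w_{\tau}(\xi,0) + w(\xi,0) = 0$. The boundary conditions carry over: $u(0,\tau) = u(\pi,\tau) = 0$.
Separating variables: $u = \sum [A_n \cos(\omega_n \tau) + B_n \sin(\omega_n \tau)] \sin(n\xi)$, $\omega_n = 2n$. From ICs: $A_4=-1$.
So $u(\xi,\tau) = - \sin(4 \xi) \cos(8 \tau)$, and $w(\xi,\tau) = e^{-\tau}u(\xi,\tau)$.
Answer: $w(\xi, \tau) = - e^{-\tau} \sin(4 \xi) \cos(8 \tau)$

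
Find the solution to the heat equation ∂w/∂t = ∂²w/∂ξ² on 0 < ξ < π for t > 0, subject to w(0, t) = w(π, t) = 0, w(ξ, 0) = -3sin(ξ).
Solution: Using separation of variables w = X(ξ)T(t):
Eigenfunctions: sin(nξ), n = 1, 2, 3, ...
General solution: w(ξ, t) = Σ c_n sin(nξ) exp(-n² t)
Matching w(ξ,0) = -3sin(ξ) term by term: c_1=-3.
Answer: w(ξ, t) = -3exp(-t)sin(ξ)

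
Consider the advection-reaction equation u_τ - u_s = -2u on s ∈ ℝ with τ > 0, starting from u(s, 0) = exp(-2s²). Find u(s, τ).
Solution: Substitute u = exp(-2τ)w.
Then u_τ = exp(-2τ)(w_τ - 2w), u_s = exp(-2τ)w_s; substituting and dividing by exp(-2τ), the lower-order terms cancel: w_τ - w_s = 0 (standard advection equation).
Data for w: w(s,0) = u(s,0) = exp(-2s²).
By characteristics (ds/dτ = -1), w(s,τ) = f(s + τ) with f = w(·, 0).
So w(s,τ) = exp(-2(s + τ)²), and u(s,τ) = exp(-2τ)w(s,τ).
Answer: u(s, τ) = exp(-2τ)exp(-2(s + τ)²)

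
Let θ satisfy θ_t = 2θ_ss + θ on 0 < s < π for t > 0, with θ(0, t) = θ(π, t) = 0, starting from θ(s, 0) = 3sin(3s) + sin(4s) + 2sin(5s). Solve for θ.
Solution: Substitute θ = exp(t)u.
Then θ_t = exp(t)(u_t + u), θ_ss = exp(t)u_ss; substituting and dividing by exp(t), the lower-order terms cancel: u_t = 2u_ss (standard heat equation).
Data for u: u(s,0) = θ(s,0) = 3sin(3s) + sin(4s) + 2sin(5s). The boundary conditions carry over: u(0,t) = u(π,t) = 0.
Separating variables: u = Σ c_n exp(-2n²t) sin(ns). From u(s,0) = 3sin(3s) + sin(4s) + 2sin(5s): c_3=3, c_4=1, c_5=2.
So u(s,t) = 3exp(-18t)sin(3s) + exp(-32t)sin(4s) + 2exp(-50t)sin(5s), and θ(s,t) = exp(t)u(s,t).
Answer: θ(s, t) = 3exp(-17t)sin(3s) + exp(-31t)sin(4s) + 2exp(-49t)sin(5s)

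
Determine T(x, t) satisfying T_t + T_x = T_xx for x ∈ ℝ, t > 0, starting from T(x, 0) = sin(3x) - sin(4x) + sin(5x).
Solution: Moving frame: η = x - t, σ = t, T = u(η,σ), so T_t = u_σ - u_η and T_xx = u_ηη.
Hence T_t + T_x = u_σ and the PDE becomes the heat equation u_σ = u_ηη on η ∈ ℝ.
Initial data: u(η,0) = T(η,0) = sin(3η) - sin(4η) + sin(5η). Each mode sin(nη) decays as exp(-n²σ) on ℝ, so u(η,σ) = Σ c_n exp(-n²σ) sin(nη) with c_3=1, c_4=-1, c_5=1: u(η,σ) = exp(-9σ)sin(3η) - exp(-16σ)sin(4η) + exp(-25σ)sin(5η).
Substituting back: T(x,t) = u(x - t, t).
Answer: T(x, t) = -exp(-9t)sin(3t - 3x) + exp(-16t)sin(4t - 4x) - exp(-25t)sin(5t - 5x)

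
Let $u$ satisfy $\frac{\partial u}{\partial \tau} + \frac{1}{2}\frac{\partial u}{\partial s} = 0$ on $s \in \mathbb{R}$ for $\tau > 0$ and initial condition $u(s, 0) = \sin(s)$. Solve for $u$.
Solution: By characteristics ($ds/d\tau = 1/2$), $u(s,\tau) = f(s - \frac{1}{2}\tau)$ with $f = u( \cdot , 0)$.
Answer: $u(s, \tau) = - \sin(\tau/2 - s)$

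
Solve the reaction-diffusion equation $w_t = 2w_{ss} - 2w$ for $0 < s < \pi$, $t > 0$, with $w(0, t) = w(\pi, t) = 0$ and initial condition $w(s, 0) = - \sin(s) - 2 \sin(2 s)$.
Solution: Substitute $w = e^{-2t}u$, i.e. $u = e^{2t}w$.
By the product rule, $w_t = e^{-2t}(u_t - 2u)$, $w_{ss} = e^{-2t}u_{ss}$.
Substituting into the PDE and dividing by $e^{-2t}$: $u_t - 2u = 2u_{ss} - 2u$.
The lower-order terms cancel, leaving the standard heat equation $u_t = 2u_{ss}$.
Initial data for $u$: $u(s,0) = w(s,0) = - \sin(s) - 2 \sin(2 s)$. The boundary conditions carry over: $u(0,t) = u(\pi,t) = 0$.
Solve for $u$:
  Using separation of variables $u = X(s)T(t)$:
  Eigenfunctions: $\sin(ns)$, $n = 1, 2, 3, \ldots$
  General solution: $u(s, t) = \sum c_n \sin(ns) e^{-2n^2 t}$
  Matching $u(s,0) = - \sin(s) - 2 \sin(2 s)$ term by term: $c_1=-1, c_2=-2$.
Hence $u(s,t) = - e^{-2 t} \sin(s) - 2 e^{-8 t} \sin(2 s)$.
Transform back: $w(s,t) = e^{-2t}u(s,t)$.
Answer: $w(s, t) = - e^{-4 t} \sin(s) - 2 e^{-10 t} \sin(2 s)$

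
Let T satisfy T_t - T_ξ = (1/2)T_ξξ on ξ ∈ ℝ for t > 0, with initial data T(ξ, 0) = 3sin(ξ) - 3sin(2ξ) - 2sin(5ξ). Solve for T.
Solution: Change to a moving frame: let η = ξ + t, σ = t and write T(ξ,t) = u(η,σ).
By the chain rule T_t = u_σ + u_η, T_ξ = u_η, T_ξξ = u_ηη.
Then T_t - T_ξ = u_σ: the advection term cancels and the PDE becomes the heat equation u_σ = (1/2)u_ηη on η ∈ ℝ.
Initial data: u(η,0) = T(η,0) = 3sin(η) - 3sin(2η) - 2sin(5η).
On η ∈ ℝ each mode satisfies (sin(nη))″ = -n² sin(nη), so exp(-n²σ/2) sin(nη) solves the heat equation; by superposition u(η,σ) = Σ c_n exp(-n²σ/2) sin(nη).
Reading off the coefficients: c_1=3, c_2=-3, c_5=-2, so u(η,σ) = -3exp(-2σ)sin(2η) + 3exp(-σ/2)sin(η) - 2exp(-25σ/2)sin(5η).
Substituting back η = ξ + t, σ = t: T(ξ,t) = u(ξ + t, t).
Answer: T(ξ, t) = -3exp(-2t)sin(2t + 2ξ) + 3exp(-t/2)sin(t + ξ) - 2exp(-25t/2)sin(5t + 5ξ)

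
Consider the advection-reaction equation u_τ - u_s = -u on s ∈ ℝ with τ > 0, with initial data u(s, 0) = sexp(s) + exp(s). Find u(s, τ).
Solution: Substitute u = exp(s)w.
Then u_s = exp(s)(w_s + w), u_τ = exp(s)w_τ; substituting and dividing by exp(s), the lower-order terms cancel: w_τ - w_s = 0 (standard advection equation).
Data for w: w(s,0) = exp(-s)u(s,0) = s + 1.
By characteristics (ds/dτ = -1), w(s,τ) = f(s + τ) with f = w(·, 0).
So w(s,τ) = s + τ + 1, and u(s,τ) = exp(s)w(s,τ).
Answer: u(s, τ) = sexp(s) + τexp(s) + exp(s)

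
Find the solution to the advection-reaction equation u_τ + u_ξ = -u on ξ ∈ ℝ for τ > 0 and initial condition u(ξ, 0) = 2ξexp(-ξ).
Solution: Substitute u = exp(-ξ)w.
Then u_ξ = exp(-ξ)(w_ξ - w), u_τ = exp(-ξ)w_τ; substituting and dividing by exp(-ξ), the lower-order terms cancel: w_τ + w_ξ = 0 (standard advection equation).
Data for w: w(ξ,0) = exp(ξ)u(ξ,0) = 2ξ.
By characteristics (dξ/dτ = 1), w(ξ,τ) = f(ξ - τ) with f = w(·, 0).
So w(ξ,τ) = 2ξ - 2τ, and u(ξ,τ) = exp(-ξ)w(ξ,τ).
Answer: u(ξ, τ) = 2ξexp(-ξ) - 2τexp(-ξ)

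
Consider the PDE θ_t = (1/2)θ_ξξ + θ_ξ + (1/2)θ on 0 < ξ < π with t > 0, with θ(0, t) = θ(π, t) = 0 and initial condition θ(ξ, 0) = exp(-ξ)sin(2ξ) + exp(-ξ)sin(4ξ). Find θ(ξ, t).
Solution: Substitute θ = exp(-ξ)u, i.e. u = exp(ξ)θ.
By the product rule, θ_ξ = exp(-ξ)(u_ξ - u), θ_ξξ = exp(-ξ)(u_ξξ - 2u_ξ + u), θ_t = exp(-ξ)u_t.
Substituting into the PDE and dividing by exp(-ξ): u_t = (1/2)(u_ξξ - 2u_ξ + u) + (u_ξ - u) + (1/2)u.
The lower-order terms cancel, leaving the standard heat equation u_t = (1/2)u_ξξ.
Initial data for u: u(ξ,0) = exp(ξ)θ(ξ,0) = sin(2ξ) + sin(4ξ). The boundary conditions carry over: u(0,t) = u(π,t) = 0.
Solve for u:
  Using separation of variables u = X(ξ)G(t):
  Eigenfunctions: sin(nξ), n = 1, 2, 3, ...
  General solution: u(ξ, t) = Σ c_n sin(nξ) exp(-n² t/2)
  Matching u(ξ,0) = sin(2ξ) + sin(4ξ) term by term: c_2=1, c_4=1.
Hence u(ξ,t) = exp(-2t)sin(2ξ) + exp(-8t)sin(4ξ).
Transform back: θ(ξ,t) = exp(-ξ)u(ξ,t).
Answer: θ(ξ, t) = exp(-2t)exp(-ξ)sin(2ξ) + exp(-8t)exp(-ξ)sin(4ξ)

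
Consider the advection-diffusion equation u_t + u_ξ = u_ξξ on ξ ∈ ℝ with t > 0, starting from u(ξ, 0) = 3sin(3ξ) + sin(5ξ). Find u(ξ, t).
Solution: Change to a moving frame: let η = ξ - t, σ = t and write u(ξ,t) = w(η,σ).
By the chain rule u_t = w_σ - w_η, u_ξ = w_η, u_ξξ = w_ηη.
Then u_t + u_ξ = w_σ: the advection term cancels and the PDE becomes the heat equation w_σ = w_ηη on η ∈ ℝ.
Initial data: w(η,0) = u(η,0) = 3sin(3η) + sin(5η).
On η ∈ ℝ each mode satisfies (sin(nη))″ = -n² sin(nη), so exp(-n²σ) sin(nη) solves the heat equation; by superposition w(η,σ) = Σ c_n exp(-n²σ) sin(nη).
Reading off the coefficients: c_3=3, c_5=1, so w(η,σ) = 3exp(-9σ)sin(3η) + exp(-25σ)sin(5η).
Substituting back η = ξ - t, σ = t: u(ξ,t) = w(ξ - t, t).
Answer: u(ξ, t) = -3exp(-9t)sin(3t - 3ξ) - exp(-25t)sin(5t - 5ξ)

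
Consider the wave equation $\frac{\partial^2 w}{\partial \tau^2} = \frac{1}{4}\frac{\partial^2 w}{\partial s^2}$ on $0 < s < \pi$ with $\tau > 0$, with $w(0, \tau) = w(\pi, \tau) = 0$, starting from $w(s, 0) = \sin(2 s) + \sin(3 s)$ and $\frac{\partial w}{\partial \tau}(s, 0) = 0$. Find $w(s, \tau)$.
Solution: Separating variables: $w = \sum [A_n \cos(\omega_n \tau) + B_n \sin(\omega_n \tau)] \sin(ns)$, $\omega_n = n/2$. From ICs: $A_2=1, A_3=1$.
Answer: $w(s, \tau) = \sin(2 s) \cos(\tau) + \sin(3 s) \cos(3 \tau/2)$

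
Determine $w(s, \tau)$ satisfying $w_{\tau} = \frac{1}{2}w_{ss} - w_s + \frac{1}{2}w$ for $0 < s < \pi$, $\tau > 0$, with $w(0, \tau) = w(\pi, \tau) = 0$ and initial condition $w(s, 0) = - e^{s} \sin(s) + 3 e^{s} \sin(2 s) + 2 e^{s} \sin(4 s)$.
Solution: Substitute $w = e^{s}u$.
Then $w_s = e^{s}(u_s + u)$, $w_{ss} = e^{s}(u_{ss} + 2u_s + u)$, $w_{\tau} = e^{s}u_{\tau}$; substituting and dividing by $e^{s}$, the lower-order terms cancel: $u_{\tau} = \frac{1}{2}u_{ss}$ (standard heat equation).
Data for $u$: $u(s,0) = e^{-s}w(s,0) = - \sin(s) + 3 \sin(2 s) + 2 \sin(4 s)$. The boundary conditions carry over: $u(0,\tau) = u(\pi,\tau) = 0$.
Separating variables: $u = \sum c_n e^{-n^2\tau/2} \sin(ns)$. From $u(s,0) = - \sin(s) + 3 \sin(2 s) + 2 \sin(4 s)$: $c_1=-1, c_2=3, c_4=2$.
So $u(s,\tau) = 3 e^{-2 \tau} \sin(2 s) + 2 e^{-8 \tau} \sin(4 s) - e^{-\tau/2} \sin(s)$, and $w(s,\tau) = e^{s}u(s,\tau)$.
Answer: $w(s, \tau) = 3 e^{-2 \tau} e^{s} \sin(2 s) + 2 e^{-8 \tau} e^{s} \sin(4 s) -  e^{-\tau/2} e^{s} \sin(s)$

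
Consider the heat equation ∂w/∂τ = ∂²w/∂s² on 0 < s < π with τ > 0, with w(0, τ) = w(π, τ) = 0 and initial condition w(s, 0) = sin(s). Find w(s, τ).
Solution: Separating variables: w = Σ c_n exp(-n²τ) sin(ns). From w(s,0) = sin(s): c_1=1.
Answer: w(s, τ) = exp(-τ)sin(s)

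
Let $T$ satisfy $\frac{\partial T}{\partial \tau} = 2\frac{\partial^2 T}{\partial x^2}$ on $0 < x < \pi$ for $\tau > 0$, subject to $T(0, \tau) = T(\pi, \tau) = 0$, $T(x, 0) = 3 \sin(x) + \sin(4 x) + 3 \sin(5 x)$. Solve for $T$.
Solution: Using separation of variables $T = X(x)G(\tau)$:
Eigenfunctions: $\sin(nx)$, $n = 1, 2, 3, \ldots$
General solution: $T(x, \tau) = \sum c_n \sin(nx) e^{-2n^2 \tau}$
Matching $T(x,0) = 3 \sin(x) + \sin(4 x) + 3 \sin(5 x)$ term by term: $c_1=3, c_4=1, c_5=3$.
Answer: $T(x, \tau) = 3 e^{-2 \tau} \sin(x) + e^{-32 \tau} \sin(4 x) + 3 e^{-50 \tau} \sin(5 x)$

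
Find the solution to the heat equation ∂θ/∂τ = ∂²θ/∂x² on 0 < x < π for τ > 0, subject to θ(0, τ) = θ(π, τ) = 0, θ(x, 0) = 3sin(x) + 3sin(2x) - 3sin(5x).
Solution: Separating variables: θ = Σ c_n exp(-n²τ) sin(nx). From θ(x,0) = 3sin(x) + 3sin(2x) - 3sin(5x): c_1=3, c_2=3, c_5=-3.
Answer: θ(x, τ) = 3exp(-τ)sin(x) + 3exp(-4τ)sin(2x) - 3exp(-25τ)sin(5x)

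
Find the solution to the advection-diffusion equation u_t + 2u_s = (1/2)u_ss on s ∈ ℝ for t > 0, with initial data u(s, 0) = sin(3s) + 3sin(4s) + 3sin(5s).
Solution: Change to a moving frame: let η = s - 2t, σ = t and write u(s,t) = w(η,σ).
By the chain rule u_t = w_σ - 2w_η, u_s = w_η, u_ss = w_ηη.
Then u_t + 2u_s = w_σ: the advection term cancels and the PDE becomes the heat equation w_σ = (1/2)w_ηη on η ∈ ℝ.
Initial data: w(η,0) = u(η,0) = sin(3η) + 3sin(4η) + 3sin(5η).
On η ∈ ℝ each mode satisfies (sin(nη))″ = -n² sin(nη), so exp(-n²σ/2) sin(nη) solves the heat equation; by superposition w(η,σ) = Σ c_n exp(-n²σ/2) sin(nη).
Reading off the coefficients: c_3=1, c_4=3, c_5=3, so w(η,σ) = 3exp(-8σ)sin(4η) + exp(-9σ/2)sin(3η) + 3exp(-25σ/2)sin(5η).
Substituting back η = s - 2t, σ = t: u(s,t) = w(s - 2t, t).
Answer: u(s, t) = 3exp(-8t)sin(4s - 8t) + exp(-9t/2)sin(3s - 6t) + 3exp(-25t/2)sin(5s - 10t)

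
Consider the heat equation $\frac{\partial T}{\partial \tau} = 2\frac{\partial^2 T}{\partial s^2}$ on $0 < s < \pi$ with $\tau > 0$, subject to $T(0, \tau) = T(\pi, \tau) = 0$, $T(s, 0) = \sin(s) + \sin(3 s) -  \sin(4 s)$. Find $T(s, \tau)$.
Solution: Using separation of variables $T = X(s)G(\tau)$:
Eigenfunctions: $\sin(ns)$, $n = 1, 2, 3, \ldots$
General solution: $T(s, \tau) = \sum c_n \sin(ns) e^{-2n^2 \tau}$
Matching $T(s,0) = \sin(s) + \sin(3 s) - \sin(4 s)$ term by term: $c_1=1, c_3=1, c_4=-1$.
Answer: $T(s, \tau) = e^{-2 \tau} \sin(s) + e^{-18 \tau} \sin(3 s) -  e^{-32 \tau} \sin(4 s)$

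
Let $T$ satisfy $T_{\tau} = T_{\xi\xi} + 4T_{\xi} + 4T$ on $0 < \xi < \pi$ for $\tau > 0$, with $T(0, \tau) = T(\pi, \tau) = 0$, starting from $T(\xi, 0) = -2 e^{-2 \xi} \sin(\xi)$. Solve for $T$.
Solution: Substitute $T = e^{-2\xi}u$.
Then $T_{\xi} = e^{-2\xi}(u_{\xi} - 2u)$, $T_{\xi\xi} = e^{-2\xi}(u_{\xi\xi} - 4u_{\xi} + 4u)$, $T_{\tau} = e^{-2\xi}u_{\tau}$; substituting and dividing by $e^{-2\xi}$, the lower-order terms cancel: $u_{\tau} = u_{\xi\xi}$ (standard heat equation).
Data for $u$: $u(\xi,0) = e^{2\xi}T(\xi,0) = -2 \sin(\xi)$. The boundary conditions carry over: $u(0,\tau) = u(\pi,\tau) = 0$.
Separating variables: $u = \sum c_n e^{-n^2\tau} \sin(n\xi)$. From $u(\xi,0) = -2 \sin(\xi)$: $c_1=-2$.
So $u(\xi,\tau) = -2 e^{-\tau} \sin(\xi)$, and $T(\xi,\tau) = e^{-2\xi}u(\xi,\tau)$.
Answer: $T(\xi, \tau) = -2 e^{-\tau} e^{-2 \xi} \sin(\xi)$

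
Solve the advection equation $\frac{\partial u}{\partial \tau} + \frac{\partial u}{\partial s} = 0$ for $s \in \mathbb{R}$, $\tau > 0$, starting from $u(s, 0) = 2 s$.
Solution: By characteristics ($ds/d\tau = 1$), $u(s,\tau) = f(s - \tau)$ with $f = u( \cdot , 0)$.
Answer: $u(s, \tau) = -2 \tau + 2 s$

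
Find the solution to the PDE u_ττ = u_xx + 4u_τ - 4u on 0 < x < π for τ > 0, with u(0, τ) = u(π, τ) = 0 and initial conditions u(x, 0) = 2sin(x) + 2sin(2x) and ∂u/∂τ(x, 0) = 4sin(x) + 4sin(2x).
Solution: Substitute u = exp(2τ)w.
Then u_τ = exp(2τ)(w_τ + 2w), u_ττ = exp(2τ)(w_ττ + 4w_τ + 4w), u_xx = exp(2τ)w_xx; substituting and dividing by exp(2τ), the lower-order terms cancel: w_ττ = w_xx (standard wave equation).
Data for w: w(x,0) = u(x,0) = 2sin(x) + 2sin(2x); w_τ(x,0) = u_τ(x,0) - 2u(x,0) = 0. The boundary conditions carry over: w(0,τ) = w(π,τ) = 0.
Separating variables: w = Σ [A_n cos(ω_n τ) + B_n sin(ω_n τ)] sin(nx), ω_n = n. From ICs: A_1=2, A_2=2.
So w(x,τ) = 2sin(x)cos(τ) + 2sin(2x)cos(2τ), and u(x,τ) = exp(2τ)w(x,τ).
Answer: u(x, τ) = 2exp(2τ)sin(x)cos(τ) + 2exp(2τ)sin(2x)cos(2τ)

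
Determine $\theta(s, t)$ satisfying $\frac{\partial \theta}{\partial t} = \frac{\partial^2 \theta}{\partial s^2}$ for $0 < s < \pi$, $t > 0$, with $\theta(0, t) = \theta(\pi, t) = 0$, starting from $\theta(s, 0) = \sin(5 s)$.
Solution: Using separation of variables $\theta = X(s)G(t)$:
Eigenfunctions: $\sin(ns)$, $n = 1, 2, 3, \ldots$
General solution: $\theta(s, t) = \sum c_n \sin(ns) e^{-n^2 t}$
Matching $\theta(s,0) = \sin(5 s)$ term by term: $c_5=1$.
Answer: $\theta(s, t) = e^{-25 t} \sin(5 s)$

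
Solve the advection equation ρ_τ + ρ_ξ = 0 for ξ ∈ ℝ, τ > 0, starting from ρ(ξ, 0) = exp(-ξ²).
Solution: By method of characteristics (waves move right with speed 1):
Along characteristics ξ - τ = const, ρ is constant, so ρ(ξ,τ) = f(ξ - τ) with f = ρ(·, 0).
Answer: ρ(ξ, τ) = exp(-(ξ - τ)²)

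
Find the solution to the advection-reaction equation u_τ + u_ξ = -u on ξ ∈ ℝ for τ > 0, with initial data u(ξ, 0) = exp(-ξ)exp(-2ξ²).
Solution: Substitute u = exp(-ξ)w, i.e. w = exp(ξ)u.
By the product rule, u_ξ = exp(-ξ)(w_ξ - w), u_τ = exp(-ξ)w_τ.
Substituting into the PDE and dividing by exp(-ξ): w_τ + (w_ξ - w) = -w.
The lower-order terms cancel, leaving the standard advection equation w_τ + w_ξ = 0.
Initial data for w: w(ξ,0) = exp(ξ)u(ξ,0) = exp(-2ξ²).
Solve for w:
  By method of characteristics (waves move right with speed 1):
  Along characteristics ξ - τ = const, w is constant, so w(ξ,τ) = f(ξ - τ) with f = w(·, 0).
Hence w(ξ,τ) = exp(-2(ξ - τ)²).
Transform back: u(ξ,τ) = exp(-ξ)w(ξ,τ).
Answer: u(ξ, τ) = exp(-ξ)exp(-2(ξ - τ)²)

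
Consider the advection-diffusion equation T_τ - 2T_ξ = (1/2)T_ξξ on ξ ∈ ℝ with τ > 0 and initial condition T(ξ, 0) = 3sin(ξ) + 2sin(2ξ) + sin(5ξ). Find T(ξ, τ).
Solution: Change to a moving frame: let η = ξ + 2τ, σ = τ and write T(ξ,τ) = u(η,σ).
By the chain rule T_τ = u_σ + 2u_η, T_ξ = u_η, T_ξξ = u_ηη.
Then T_τ - 2T_ξ = u_σ: the advection term cancels and the PDE becomes the heat equation u_σ = (1/2)u_ηη on η ∈ ℝ.
Initial data: u(η,0) = T(η,0) = 3sin(η) + 2sin(2η) + sin(5η).
On η ∈ ℝ each mode satisfies (sin(nη))″ = -n² sin(nη), so exp(-n²σ/2) sin(nη) solves the heat equation; by superposition u(η,σ) = Σ c_n exp(-n²σ/2) sin(nη).
Reading off the coefficients: c_1=3, c_2=2, c_5=1, so u(η,σ) = 2exp(-2σ)sin(2η) + 3exp(-σ/2)sin(η) + exp(-25σ/2)sin(5η).
Substituting back η = ξ + 2τ, σ = τ: T(ξ,τ) = u(ξ + 2τ, τ).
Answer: T(ξ, τ) = 2exp(-2τ)sin(2ξ + 4τ) + 3exp(-τ/2)sin(ξ + 2τ) + exp(-25τ/2)sin(5ξ + 10τ)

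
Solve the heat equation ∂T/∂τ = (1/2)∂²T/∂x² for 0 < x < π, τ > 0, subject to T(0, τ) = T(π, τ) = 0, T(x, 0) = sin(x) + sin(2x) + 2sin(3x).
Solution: Using separation of variables T = X(x)G(τ):
Eigenfunctions: sin(nx), n = 1, 2, 3, ...
General solution: T(x, τ) = Σ c_n sin(nx) exp(-n² τ/2)
Matching T(x,0) = sin(x) + sin(2x) + 2sin(3x) term by term: c_1=1, c_2=1, c_3=2.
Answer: T(x, τ) = exp(-2τ)sin(2x) + exp(-τ/2)sin(x) + 2exp(-9τ/2)sin(3x)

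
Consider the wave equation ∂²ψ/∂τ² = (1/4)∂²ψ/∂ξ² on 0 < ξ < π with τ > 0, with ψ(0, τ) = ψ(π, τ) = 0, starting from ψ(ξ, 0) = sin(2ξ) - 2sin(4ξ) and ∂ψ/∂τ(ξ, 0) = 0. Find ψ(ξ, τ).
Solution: Separating variables: ψ = Σ [A_n cos(ω_n τ) + B_n sin(ω_n τ)] sin(nξ), ω_n = n/2. From ICs: A_2=1, A_4=-2.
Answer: ψ(ξ, τ) = sin(2ξ)cos(τ) - 2sin(4ξ)cos(2τ)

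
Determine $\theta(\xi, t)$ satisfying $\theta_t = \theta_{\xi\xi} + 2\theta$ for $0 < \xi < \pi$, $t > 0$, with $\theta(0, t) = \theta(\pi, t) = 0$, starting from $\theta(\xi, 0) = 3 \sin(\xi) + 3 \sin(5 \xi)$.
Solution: Substitute $\theta = e^{2t}u$, i.e. $u = e^{-2t}\theta$.
By the product rule, $\theta_t = e^{2t}(u_t + 2u)$, $\theta_{\xi\xi} = e^{2t}u_{\xi\xi}$.
Substituting into the PDE and dividing by $e^{2t}$: $u_t + 2u = u_{\xi\xi} + 2u$.
The lower-order terms cancel, leaving the standard heat equation $u_t = u_{\xi\xi}$.
Initial data for $u$: $u(\xi,0) = \theta(\xi,0) = 3 \sin(\xi) + 3 \sin(5 \xi)$. The boundary conditions carry over: $u(0,t) = u(\pi,t) = 0$.
Solve for $u$:
  Using separation of variables $u = X(\xi)G(t)$:
  Eigenfunctions: $\sin(n\xi)$, $n = 1, 2, 3, \ldots$
  General solution: $u(\xi, t) = \sum c_n \sin(n\xi) e^{-n^2 t}$
  Matching $u(\xi,0) = 3 \sin(\xi) + 3 \sin(5 \xi)$ term by term: $c_1=3, c_5=3$.
Hence $u(\xi,t) = 3 e^{-t} \sin(\xi) + 3 e^{-25 t} \sin(5 \xi)$.
Transform back: $\theta(\xi,t) = e^{2t}u(\xi,t)$.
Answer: $\theta(\xi, t) = 3 e^{t} \sin(\xi) + 3 e^{-23 t} \sin(5 \xi)$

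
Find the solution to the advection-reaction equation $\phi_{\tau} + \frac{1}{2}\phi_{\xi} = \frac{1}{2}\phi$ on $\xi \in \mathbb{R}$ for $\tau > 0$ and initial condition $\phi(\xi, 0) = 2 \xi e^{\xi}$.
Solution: Substitute $\phi = e^{\xi}u$.
Then $\phi_{\xi} = e^{\xi}(u_{\xi} + u)$, $\phi_{\tau} = e^{\xi}u_{\tau}$; substituting and dividing by $e^{\xi}$, the lower-order terms cancel: $u_{\tau} + \frac{1}{2}u_{\xi} = 0$ (standard advection equation).
Data for $u$: $u(\xi,0) = e^{-\xi}\phi(\xi,0) = 2 \xi$.
By characteristics ($d\xi/d\tau = 1/2$), $u(\xi,\tau) = f(\xi - \frac{1}{2}\tau)$ with $f = u( \cdot , 0)$.
So $u(\xi,\tau) = 2 \xi - \tau$, and $\phi(\xi,\tau) = e^{\xi}u(\xi,\tau)$.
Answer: $\phi(\xi, \tau) = - \tau e^{\xi} + 2 \xi e^{\xi}$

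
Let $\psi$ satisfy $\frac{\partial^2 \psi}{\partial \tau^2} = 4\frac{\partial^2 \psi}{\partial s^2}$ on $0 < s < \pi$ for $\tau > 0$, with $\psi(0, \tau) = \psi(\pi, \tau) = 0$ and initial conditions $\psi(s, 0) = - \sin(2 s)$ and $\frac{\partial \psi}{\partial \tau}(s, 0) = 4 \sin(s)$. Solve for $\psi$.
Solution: Separating variables: $\psi = \sum [A_n \cos(\omega_n \tau) + B_n \sin(\omega_n \tau)] \sin(ns)$, $\omega_n = 2n$. From ICs ($B_n$ = velocity coefficient / $\omega_n$): $A_2=-1, B_1=2$.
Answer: $\psi(s, \tau) = 2 \sin(2 \tau) \sin(s) -  \sin(2 s) \cos(4 \tau)$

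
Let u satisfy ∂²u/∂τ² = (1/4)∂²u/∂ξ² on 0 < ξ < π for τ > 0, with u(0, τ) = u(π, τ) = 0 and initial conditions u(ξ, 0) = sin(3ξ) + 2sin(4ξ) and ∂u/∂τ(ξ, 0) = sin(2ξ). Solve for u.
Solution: Separating variables: u = Σ [A_n cos(ω_n τ) + B_n sin(ω_n τ)] sin(nξ), ω_n = n/2. From ICs (B_n = velocity coefficient / ω_n): A_3=1, A_4=2, B_2=1.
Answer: u(ξ, τ) = sin(2ξ)sin(τ) + sin(3ξ)cos(3τ/2) + 2sin(4ξ)cos(2τ)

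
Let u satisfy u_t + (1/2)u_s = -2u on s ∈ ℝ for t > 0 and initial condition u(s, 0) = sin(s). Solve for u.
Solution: Substitute u = exp(-2t)w, i.e. w = exp(2t)u.
By the product rule, u_t = exp(-2t)(w_t - 2w), u_s = exp(-2t)w_s.
Substituting into the PDE and dividing by exp(-2t): w_t - 2w + (1/2)w_s = -2w.
The lower-order terms cancel, leaving the standard advection equation w_t + (1/2)w_s = 0.
Initial data for w: w(s,0) = u(s,0) = sin(s).
Solve for w:
  By method of characteristics (waves move right with speed 1/2):
  Along characteristics s - (1/2)t = const, w is constant, so w(s,t) = f(s - (1/2)t) with f = w(·, 0).
Hence w(s,t) = sin(s - t/2).
Transform back: u(s,t) = exp(-2t)w(s,t).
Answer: u(s, t) = exp(-2t)sin(s - t/2)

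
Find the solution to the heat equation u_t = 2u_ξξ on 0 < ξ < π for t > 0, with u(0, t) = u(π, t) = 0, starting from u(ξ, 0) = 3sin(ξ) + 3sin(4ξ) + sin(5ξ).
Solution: Using separation of variables u = X(ξ)T(t):
Eigenfunctions: sin(nξ), n = 1, 2, 3, ...
General solution: u(ξ, t) = Σ c_n sin(nξ) exp(-2n² t)
Matching u(ξ,0) = 3sin(ξ) + 3sin(4ξ) + sin(5ξ) term by term: c_1=3, c_4=3, c_5=1.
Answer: u(ξ, t) = 3exp(-2t)sin(ξ) + 3exp(-32t)sin(4ξ) + exp(-50t)sin(5ξ)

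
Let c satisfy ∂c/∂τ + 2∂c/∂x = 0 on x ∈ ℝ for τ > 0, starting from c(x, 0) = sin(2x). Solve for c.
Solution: By characteristics (dx/dτ = 2), c(x,τ) = f(x - 2τ) with f = c(·, 0).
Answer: c(x, τ) = sin(2x - 4τ)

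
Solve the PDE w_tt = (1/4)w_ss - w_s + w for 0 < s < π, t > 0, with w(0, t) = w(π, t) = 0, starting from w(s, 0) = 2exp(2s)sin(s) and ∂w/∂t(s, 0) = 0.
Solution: Substitute w = exp(2s)u.
Then w_s = exp(2s)(u_s + 2u), w_ss = exp(2s)(u_ss + 4u_s + 4u), w_tt = exp(2s)u_tt; substituting and dividing by exp(2s), the lower-order terms cancel: u_tt = (1/4)u_ss (standard wave equation).
Data for u: u(s,0) = exp(-2s)w(s,0) = 2sin(s); u_t(s,0) = exp(-2s)w_t(s,0) = 0. The boundary conditions carry over: u(0,t) = u(π,t) = 0.
Separating variables: u = Σ [A_n cos(ω_n t) + B_n sin(ω_n t)] sin(ns), ω_n = n/2. From ICs: A_1=2.
So u(s,t) = 2sin(s)cos(t/2), and w(s,t) = exp(2s)u(s,t).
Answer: w(s, t) = 2exp(2s)sin(s)cos(t/2)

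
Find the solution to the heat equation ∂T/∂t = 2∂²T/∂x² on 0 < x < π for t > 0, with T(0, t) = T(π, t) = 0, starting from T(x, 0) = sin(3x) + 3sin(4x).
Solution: Using separation of variables T = X(x)G(t):
Eigenfunctions: sin(nx), n = 1, 2, 3, ...
General solution: T(x, t) = Σ c_n sin(nx) exp(-2n² t)
Matching T(x,0) = sin(3x) + 3sin(4x) term by term: c_3=1, c_4=3.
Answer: T(x, t) = exp(-18t)sin(3x) + 3exp(-32t)sin(4x)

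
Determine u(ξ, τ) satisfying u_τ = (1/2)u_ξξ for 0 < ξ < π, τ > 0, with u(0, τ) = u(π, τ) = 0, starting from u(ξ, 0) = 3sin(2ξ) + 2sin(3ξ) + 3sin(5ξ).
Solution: Using separation of variables u = X(ξ)T(τ):
Eigenfunctions: sin(nξ), n = 1, 2, 3, ...
General solution: u(ξ, τ) = Σ c_n sin(nξ) exp(-n² τ/2)
Matching u(ξ,0) = 3sin(2ξ) + 2sin(3ξ) + 3sin(5ξ) term by term: c_2=3, c_3=2, c_5=3.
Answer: u(ξ, τ) = 3exp(-2τ)sin(2ξ) + 2exp(-9τ/2)sin(3ξ) + 3exp(-25τ/2)sin(5ξ)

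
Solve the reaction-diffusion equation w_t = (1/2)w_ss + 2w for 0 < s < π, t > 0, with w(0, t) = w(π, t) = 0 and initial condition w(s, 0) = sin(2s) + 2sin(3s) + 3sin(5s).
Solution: Substitute w = exp(2t)u, i.e. u = exp(-2t)w.
By the product rule, w_t = exp(2t)(u_t + 2u), w_ss = exp(2t)u_ss.
Substituting into the PDE and dividing by exp(2t): u_t + 2u = (1/2)u_ss + 2u.
The lower-order terms cancel, leaving the standard heat equation u_t = (1/2)u_ss.
Initial data for u: u(s,0) = w(s,0) = sin(2s) + 2sin(3s) + 3sin(5s). The boundary conditions carry over: u(0,t) = u(π,t) = 0.
Solve for u:
  Using separation of variables u = X(s)T(t):
  Eigenfunctions: sin(ns), n = 1, 2, 3, ...
  General solution: u(s, t) = Σ c_n sin(ns) exp(-n² t/2)
  Matching u(s,0) = sin(2s) + 2sin(3s) + 3sin(5s) term by term: c_2=1, c_3=2, c_5=3.
Hence u(s,t) = exp(-2t)sin(2s) + 2exp(-9t/2)sin(3s) + 3exp(-25t/2)sin(5s).
Transform back: w(s,t) = exp(2t)u(s,t).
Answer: w(s, t) = sin(2s) + 2exp(-5t/2)sin(3s) + 3exp(-21t/2)sin(5s)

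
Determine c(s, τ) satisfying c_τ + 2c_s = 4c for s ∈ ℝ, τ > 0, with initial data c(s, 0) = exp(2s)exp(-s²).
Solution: Substitute c = exp(2s)u, i.e. u = exp(-2s)c.
By the product rule, c_s = exp(2s)(u_s + 2u), c_τ = exp(2s)u_τ.
Substituting into the PDE and dividing by exp(2s): u_τ + 2(u_s + 2u) = 4u.
The lower-order terms cancel, leaving the standard advection equation u_τ + 2u_s = 0.
Initial data for u: u(s,0) = exp(-2s)c(s,0) = exp(-s²).
Solve for u:
  By method of characteristics (waves move right with speed 2):
  Along characteristics s - 2τ = const, u is constant, so u(s,τ) = f(s - 2τ) with f = u(·, 0).
Hence u(s,τ) = exp(-(s - 2τ)²).
Transform back: c(s,τ) = exp(2s)u(s,τ).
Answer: c(s, τ) = exp(2s)exp(-(s - 2τ)²)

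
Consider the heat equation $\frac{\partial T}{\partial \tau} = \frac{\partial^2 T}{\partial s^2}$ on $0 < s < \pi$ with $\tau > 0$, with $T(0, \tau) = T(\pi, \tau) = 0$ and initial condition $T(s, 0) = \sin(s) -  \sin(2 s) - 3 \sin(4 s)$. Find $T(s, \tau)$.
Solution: Using separation of variables $T = X(s)G(\tau)$:
Eigenfunctions: $\sin(ns)$, $n = 1, 2, 3, \ldots$
General solution: $T(s, \tau) = \sum c_n \sin(ns) e^{-n^2 \tau}$
Matching $T(s,0) = \sin(s) - \sin(2 s) - 3 \sin(4 s)$ term by term: $c_1=1, c_2=-1, c_4=-3$.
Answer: $T(s, \tau) = e^{-\tau} \sin(s) -  e^{-4 \tau} \sin(2 s) - 3 e^{-16 \tau} \sin(4 s)$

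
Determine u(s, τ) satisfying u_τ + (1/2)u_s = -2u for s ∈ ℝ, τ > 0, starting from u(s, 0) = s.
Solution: Substitute u = exp(-2τ)w.
Then u_τ = exp(-2τ)(w_τ - 2w), u_s = exp(-2τ)w_s; substituting and dividing by exp(-2τ), the lower-order terms cancel: w_τ + (1/2)w_s = 0 (standard advection equation).
Data for w: w(s,0) = u(s,0) = s.
By characteristics (ds/dτ = 1/2), w(s,τ) = f(s - (1/2)τ) with f = w(·, 0).
So w(s,τ) = s - (1/2)τ, and u(s,τ) = exp(-2τ)w(s,τ).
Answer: u(s, τ) = sexp(-2τ) - (1/2)τexp(-2τ)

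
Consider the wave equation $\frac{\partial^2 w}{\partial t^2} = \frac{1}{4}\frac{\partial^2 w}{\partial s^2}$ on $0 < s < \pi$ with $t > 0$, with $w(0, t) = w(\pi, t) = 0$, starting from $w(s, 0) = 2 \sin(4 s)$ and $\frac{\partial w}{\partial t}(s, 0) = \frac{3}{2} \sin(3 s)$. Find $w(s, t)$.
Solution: Separating variables: $w = \sum [A_n \cos(\omega_n t) + B_n \sin(\omega_n t)] \sin(ns)$, $\omega_n = n/2$. From ICs ($B_n$ = velocity coefficient / $\omega_n$): $A_4=2, B_3=1$.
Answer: $w(s, t) = \sin(3 s) \sin(3 t/2) + 2 \sin(4 s) \cos(2 t)$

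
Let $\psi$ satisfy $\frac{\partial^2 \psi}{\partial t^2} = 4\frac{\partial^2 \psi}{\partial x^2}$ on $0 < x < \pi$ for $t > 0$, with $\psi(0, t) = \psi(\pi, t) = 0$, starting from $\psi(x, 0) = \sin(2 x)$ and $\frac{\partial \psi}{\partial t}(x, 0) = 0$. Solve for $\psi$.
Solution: Separating variables: $\psi = \sum [A_n \cos(\omega_n t) + B_n \sin(\omega_n t)] \sin(nx)$, $\omega_n = 2n$. From ICs: $A_2=1$.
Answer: $\psi(x, t) = \sin(2 x) \cos(4 t)$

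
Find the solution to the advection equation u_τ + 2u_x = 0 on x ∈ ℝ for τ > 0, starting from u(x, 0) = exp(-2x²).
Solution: By characteristics (dx/dτ = 2), u(x,τ) = f(x - 2τ) with f = u(·, 0).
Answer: u(x, τ) = exp(-2(x - 2τ)²)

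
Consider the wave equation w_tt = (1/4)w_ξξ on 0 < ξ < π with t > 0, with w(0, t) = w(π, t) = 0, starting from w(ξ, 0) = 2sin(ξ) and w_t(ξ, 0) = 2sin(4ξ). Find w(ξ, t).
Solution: Separating variables: w = Σ [A_n cos(ω_n t) + B_n sin(ω_n t)] sin(nξ), ω_n = n/2. From ICs (B_n = velocity coefficient / ω_n): A_1=2, B_4=1.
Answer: w(ξ, t) = sin(2t)sin(4ξ) + 2sin(ξ)cos(t/2)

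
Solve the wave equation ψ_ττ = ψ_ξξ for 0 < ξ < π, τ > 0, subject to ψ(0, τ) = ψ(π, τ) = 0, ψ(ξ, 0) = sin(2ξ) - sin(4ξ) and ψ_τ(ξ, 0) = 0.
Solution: Using separation of variables ψ = X(ξ)T(τ):
Eigenfunctions: sin(nξ), n = 1, 2, 3, ...
General solution: ψ(ξ, τ) = Σ [A_n cos(n τ) + B_n sin(n τ)] sin(nξ)
From ψ(ξ,0) = sin(2ξ) - sin(4ξ): A_2=1, A_4=-1. From ψ_τ(ξ,0) = 0: all B_n = 0.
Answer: ψ(ξ, τ) = sin(2ξ)cos(2τ) - sin(4ξ)cos(4τ)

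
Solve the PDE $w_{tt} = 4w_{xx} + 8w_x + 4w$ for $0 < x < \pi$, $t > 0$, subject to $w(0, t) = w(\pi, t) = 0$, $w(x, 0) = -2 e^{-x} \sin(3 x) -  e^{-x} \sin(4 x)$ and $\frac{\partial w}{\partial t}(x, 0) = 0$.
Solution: Substitute $w = e^{-x}u$, i.e. $u = e^{x}w$.
By the product rule, $w_x = e^{-x}(u_x - u)$, $w_{xx} = e^{-x}(u_{xx} - 2u_x + u)$, $w_{tt} = e^{-x}u_{tt}$.
Substituting into the PDE and dividing by $e^{-x}$: $u_{tt} = 4(u_{xx} - 2u_x + u) + 8(u_x - u) + 4u$.
The lower-order terms cancel, leaving the standard wave equation $u_{tt} = 4u_{xx}$.
Initial data for $u$: $u(x,0) = e^{x}w(x,0) = -2 \sin(3 x) - \sin(4 x)$; $u_t(x,0) = e^{x}w_t(x,0) = 0$. The boundary conditions carry over: $u(0,t) = u(\pi,t) = 0$.
Solve for $u$:
  Using separation of variables $u = X(x)T(t)$:
  Eigenfunctions: $\sin(nx)$, $n = 1, 2, 3, \ldots$
  General solution: $u(x, t) = \sum [A_n \cos(2n t) + B_n \sin(2n t)] \sin(nx)$
  From $u(x,0) = -2 \sin(3 x) - \sin(4 x)$: $A_3=-2, A_4=-1$. From $u_t(x,0) = 0$: all $B_n = 0$.
Hence $u(x,t) = -2 \sin(3 x) \cos(6 t) - \sin(4 x) \cos(8 t)$.
Transform back: $w(x,t) = e^{-x}u(x,t)$.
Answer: $w(x, t) = -2 e^{-x} \sin(3 x) \cos(6 t) -  e^{-x} \sin(4 x) \cos(8 t)$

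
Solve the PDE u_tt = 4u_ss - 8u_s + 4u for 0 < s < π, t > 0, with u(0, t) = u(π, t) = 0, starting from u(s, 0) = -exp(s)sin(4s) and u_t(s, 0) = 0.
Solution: Substitute u = exp(s)w, i.e. w = exp(-s)u.
By the product rule, u_s = exp(s)(w_s + w), u_ss = exp(s)(w_ss + 2w_s + w), u_tt = exp(s)w_tt.
Substituting into the PDE and dividing by exp(s): w_tt = 4(w_ss + 2w_s + w) - 8(w_s + w) + 4w.
The lower-order terms cancel, leaving the standard wave equation w_tt = 4w_ss.
Initial data for w: w(s,0) = exp(-s)u(s,0) = -sin(4s); w_t(s,0) = exp(-s)u_t(s,0) = 0. The boundary conditions carry over: w(0,t) = w(π,t) = 0.
Solve for w:
  Using separation of variables w = X(s)T(t):
  Eigenfunctions: sin(ns), n = 1, 2, 3, ...
  General solution: w(s, t) = Σ [A_n cos(2n t) + B_n sin(2n t)] sin(ns)
  From w(s,0) = -sin(4s): A_4=-1. From w_t(s,0) = 0: all B_n = 0.
Hence w(s,t) = -sin(4s)cos(8t).
Transform back: u(s,t) = exp(s)w(s,t).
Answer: u(s, t) = -exp(s)sin(4s)cos(8t)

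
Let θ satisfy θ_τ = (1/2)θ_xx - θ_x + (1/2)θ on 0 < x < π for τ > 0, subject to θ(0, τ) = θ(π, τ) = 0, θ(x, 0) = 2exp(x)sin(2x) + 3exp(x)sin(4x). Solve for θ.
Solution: Substitute θ = exp(x)u.
Then θ_x = exp(x)(u_x + u), θ_xx = exp(x)(u_xx + 2u_x + u), θ_τ = exp(x)u_τ; substituting and dividing by exp(x), the lower-order terms cancel: u_τ = (1/2)u_xx (standard heat equation).
Data for u: u(x,0) = exp(-x)θ(x,0) = 2sin(2x) + 3sin(4x). The boundary conditions carry over: u(0,τ) = u(π,τ) = 0.
Separating variables: u = Σ c_n exp(-n²τ/2) sin(nx). From u(x,0) = 2sin(2x) + 3sin(4x): c_2=2, c_4=3.
So u(x,τ) = 2exp(-2τ)sin(2x) + 3exp(-8τ)sin(4x), and θ(x,τ) = exp(x)u(x,τ).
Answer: θ(x, τ) = 2exp(x)exp(-2τ)sin(2x) + 3exp(x)exp(-8τ)sin(4x)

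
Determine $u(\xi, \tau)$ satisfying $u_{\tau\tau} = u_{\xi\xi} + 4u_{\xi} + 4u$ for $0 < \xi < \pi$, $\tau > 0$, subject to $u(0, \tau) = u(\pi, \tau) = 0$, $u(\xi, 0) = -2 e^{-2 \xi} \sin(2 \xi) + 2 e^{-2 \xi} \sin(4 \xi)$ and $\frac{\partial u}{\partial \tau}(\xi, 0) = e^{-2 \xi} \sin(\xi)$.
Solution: Substitute $u = e^{-2\xi}w$.
Then $u_{\xi} = e^{-2\xi}(w_{\xi} - 2w)$, $u_{\xi\xi} = e^{-2\xi}(w_{\xi\xi} - 4w_{\xi} + 4w)$, $u_{\tau\tau} = e^{-2\xi}w_{\tau\tau}$; substituting and dividing by $e^{-2\xi}$, the lower-order terms cancel: $w_{\tau\tau} = w_{\xi\xi}$ (standard wave equation).
Data for $w$: $w(\xi,0) = e^{2\xi}u(\xi,0) = -2 \sin(2 \xi) + 2 \sin(4 \xi)$; $w_{\tau}(\xi,0) = e^{2\xi}u_{\tau}(\xi,0) = \sin(\xi)$. The boundary conditions carry over: $w(0,\tau) = w(\pi,\tau) = 0$.
Separating variables: $w = \sum [A_n \cos(\omega_n \tau) + B_n \sin(\omega_n \tau)] \sin(n\xi)$, $\omega_n = n$. From ICs ($B_n$ = velocity coefficient / $\omega_n$): $A_2=-2, A_4=2, B_1=1$.
So $w(\xi,\tau) = \sin(\xi) \sin(\tau) - 2 \sin(2 \xi) \cos(2 \tau) + 2 \sin(4 \xi) \cos(4 \tau)$, and $u(\xi,\tau) = e^{-2\xi}w(\xi,\tau)$.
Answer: $u(\xi, \tau) = e^{-2 \xi} \sin(\tau) \sin(\xi) - 2 e^{-2 \xi} \sin(2 \xi) \cos(2 \tau) + 2 e^{-2 \xi} \sin(4 \xi) \cos(4 \tau)$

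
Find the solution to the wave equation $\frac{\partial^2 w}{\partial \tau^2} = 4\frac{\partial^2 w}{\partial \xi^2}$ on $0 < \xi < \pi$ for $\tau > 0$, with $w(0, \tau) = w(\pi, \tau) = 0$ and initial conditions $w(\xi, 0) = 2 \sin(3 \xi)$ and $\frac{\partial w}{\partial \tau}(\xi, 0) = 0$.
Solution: Separating variables: $w = \sum [A_n \cos(\omega_n \tau) + B_n \sin(\omega_n \tau)] \sin(n\xi)$, $\omega_n = 2n$. From ICs: $A_3=2$.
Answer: $w(\xi, \tau) = 2 \sin(3 \xi) \cos(6 \tau)$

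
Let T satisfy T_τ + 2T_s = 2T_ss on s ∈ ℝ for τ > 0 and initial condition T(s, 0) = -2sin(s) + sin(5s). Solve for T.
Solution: Moving frame: η = s - 2τ, σ = τ, T = u(η,σ), so T_τ = u_σ - 2u_η and T_ss = u_ηη.
Hence T_τ + 2T_s = u_σ and the PDE becomes the heat equation u_σ = 2u_ηη on η ∈ ℝ.
Initial data: u(η,0) = T(η,0) = -2sin(η) + sin(5η). Each mode sin(nη) decays as exp(-2n²σ) on ℝ, so u(η,σ) = Σ c_n exp(-2n²σ) sin(nη) with c_1=-2, c_5=1: u(η,σ) = -2exp(-2σ)sin(η) + exp(-50σ)sin(5η).
Substituting back: T(s,τ) = u(s - 2τ, τ).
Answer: T(s, τ) = -2exp(-2τ)sin(s - 2τ) + exp(-50τ)sin(5s - 10τ)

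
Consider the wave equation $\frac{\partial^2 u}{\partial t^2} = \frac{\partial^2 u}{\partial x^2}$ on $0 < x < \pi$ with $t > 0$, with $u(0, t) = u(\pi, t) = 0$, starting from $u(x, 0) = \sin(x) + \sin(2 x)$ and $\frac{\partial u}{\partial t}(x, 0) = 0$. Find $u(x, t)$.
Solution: Using separation of variables $u = X(x)T(t)$:
Eigenfunctions: $\sin(nx)$, $n = 1, 2, 3, \ldots$
General solution: $u(x, t) = \sum [A_n \cos(n t) + B_n \sin(n t)] \sin(nx)$
From $u(x,0) = \sin(x) + \sin(2 x)$: $A_1=1, A_2=1$. From $u_t(x,0) = 0$: all $B_n = 0$.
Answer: $u(x, t) = \sin(x) \cos(t) + \sin(2 x) \cos(2 t)$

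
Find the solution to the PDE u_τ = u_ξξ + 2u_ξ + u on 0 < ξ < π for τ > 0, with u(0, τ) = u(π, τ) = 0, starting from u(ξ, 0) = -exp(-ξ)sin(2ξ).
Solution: Substitute u = exp(-ξ)w, i.e. w = exp(ξ)u.
By the product rule, u_ξ = exp(-ξ)(w_ξ - w), u_ξξ = exp(-ξ)(w_ξξ - 2w_ξ + w), u_τ = exp(-ξ)w_τ.
Substituting into the PDE and dividing by exp(-ξ): w_τ = (w_ξξ - 2w_ξ + w) + 2(w_ξ - w) + w.
The lower-order terms cancel, leaving the standard heat equation w_τ = w_ξξ.
Initial data for w: w(ξ,0) = exp(ξ)u(ξ,0) = -sin(2ξ). The boundary conditions carry over: w(0,τ) = w(π,τ) = 0.
Solve for w:
  Using separation of variables w = X(ξ)T(τ):
  Eigenfunctions: sin(nξ), n = 1, 2, 3, ...
  General solution: w(ξ, τ) = Σ c_n sin(nξ) exp(-n² τ)
  Matching w(ξ,0) = -sin(2ξ) term by term: c_2=-1.
Hence w(ξ,τ) = -exp(-4τ)sin(2ξ).
Transform back: u(ξ,τ) = exp(-ξ)w(ξ,τ).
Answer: u(ξ, τ) = -exp(-ξ)exp(-4τ)sin(2ξ)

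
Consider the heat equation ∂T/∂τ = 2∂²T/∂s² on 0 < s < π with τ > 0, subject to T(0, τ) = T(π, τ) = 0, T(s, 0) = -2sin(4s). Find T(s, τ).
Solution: Separating variables: T = Σ c_n exp(-2n²τ) sin(ns). From T(s,0) = -2sin(4s): c_4=-2.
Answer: T(s, τ) = -2exp(-32τ)sin(4s)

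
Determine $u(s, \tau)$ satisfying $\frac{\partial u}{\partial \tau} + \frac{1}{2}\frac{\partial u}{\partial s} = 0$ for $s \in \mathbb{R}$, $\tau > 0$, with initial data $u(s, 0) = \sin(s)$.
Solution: By characteristics ($ds/d\tau = 1/2$), $u(s,\tau) = f(s - \frac{1}{2}\tau)$ with $f = u( \cdot , 0)$.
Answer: $u(s, \tau) = - \sin(\tau/2 - s)$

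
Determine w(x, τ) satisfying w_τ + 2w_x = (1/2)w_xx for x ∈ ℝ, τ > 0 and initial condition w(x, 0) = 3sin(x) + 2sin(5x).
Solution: Change to a moving frame: let η = x - 2τ, σ = τ and write w(x,τ) = u(η,σ).
By the chain rule w_τ = u_σ - 2u_η, w_x = u_η, w_xx = u_ηη.
Then w_τ + 2w_x = u_σ: the advection term cancels and the PDE becomes the heat equation u_σ = (1/2)u_ηη on η ∈ ℝ.
Initial data: u(η,0) = w(η,0) = 3sin(η) + 2sin(5η).
On η ∈ ℝ each mode satisfies (sin(nη))″ = -n² sin(nη), so exp(-n²σ/2) sin(nη) solves the heat equation; by superposition u(η,σ) = Σ c_n exp(-n²σ/2) sin(nη).
Reading off the coefficients: c_1=3, c_5=2, so u(η,σ) = 3exp(-σ/2)sin(η) + 2exp(-25σ/2)sin(5η).
Substituting back η = x - 2τ, σ = τ: w(x,τ) = u(x - 2τ, τ).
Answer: w(x, τ) = 3exp(-τ/2)sin(x - 2τ) + 2exp(-25τ/2)sin(5x - 10τ)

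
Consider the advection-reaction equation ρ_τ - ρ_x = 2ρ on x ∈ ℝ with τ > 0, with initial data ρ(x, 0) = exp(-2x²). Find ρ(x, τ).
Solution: Substitute ρ = exp(2τ)u, i.e. u = exp(-2τ)ρ.
By the product rule, ρ_τ = exp(2τ)(u_τ + 2u), ρ_x = exp(2τ)u_x.
Substituting into the PDE and dividing by exp(2τ): u_τ + 2u - u_x = 2u.
The lower-order terms cancel, leaving the standard advection equation u_τ - u_x = 0.
Initial data for u: u(x,0) = ρ(x,0) = exp(-2x²).
Solve for u:
  By method of characteristics (waves move left with speed 1):
  Along characteristics x + τ = const, u is constant, so u(x,τ) = f(x + τ) with f = u(·, 0).
Hence u(x,τ) = exp(-2(x + τ)²).
Transform back: ρ(x,τ) = exp(2τ)u(x,τ).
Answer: ρ(x, τ) = exp(2τ)exp(-2(x + τ)²)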